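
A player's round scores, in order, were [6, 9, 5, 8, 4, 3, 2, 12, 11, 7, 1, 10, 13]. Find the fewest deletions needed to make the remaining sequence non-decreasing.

9

Fewest deletions = n − (longest non-decreasing subsequence).
i:      1  2  3  4  5  6  7  8  9 10 11 12 13
a[i]:   6  9  5  8  4  3  2 12 11  7  1 10 13
dp:     1  2  1  2  1  1  1  3  3  2  1  3  4
max dp = 4, so deletions = 13 − 4 = 9.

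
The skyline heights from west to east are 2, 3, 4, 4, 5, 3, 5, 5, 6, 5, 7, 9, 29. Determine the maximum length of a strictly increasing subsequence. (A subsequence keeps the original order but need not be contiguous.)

8

Let dp[i] be the length of the longest such subsequence ending at index i:
i:      1  2  3  4  5  6  7  8  9 10 11 12 13
a[i]:   2  3  4  4  5  3  5  5  6  5  7  9 29
dp:     1  2  3  3  4  2  4  4  5  4  6  7  8
Maximum dp value is 8.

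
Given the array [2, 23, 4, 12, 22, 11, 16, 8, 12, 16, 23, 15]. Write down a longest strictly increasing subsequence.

2, 4, 11, 12, 16, 23

Patience tails give the LIS length; then backtrack through the dp parents:
2 → extends → [2]
23 → extends → [2, 23]
4 → replaces 23 → [2, 4]
12 → extends → [2, 4, 12]
22 → extends → [2, 4, 12, 22]
11 → replaces 12 → [2, 4, 11, 22]
16 → replaces 22 → [2, 4, 11, 16]
8 → replaces 11 → [2, 4, 8, 16]
12 → replaces 16 → [2, 4, 8, 12]
16 → extends → [2, 4, 8, 12, 16]
23 → extends → [2, 4, 8, 12, 16, 23]
15 → replaces 16 → [2, 4, 8, 12, 15, 23]
Length 6; one witness is 2, 4, 11, 12, 16, 23.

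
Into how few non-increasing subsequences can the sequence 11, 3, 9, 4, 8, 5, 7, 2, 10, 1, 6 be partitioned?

The minimum number of non-increasing subsequences covering a sequence equals the length of its longest strictly increasing subsequence.
LIS length is 5 (e.g. 3, 4, 5, 7, 10), so 5 piles are needed.

5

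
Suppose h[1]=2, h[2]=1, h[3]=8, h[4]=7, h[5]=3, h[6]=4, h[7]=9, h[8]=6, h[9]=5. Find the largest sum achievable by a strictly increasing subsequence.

Let S[i] be the best sum of a strictly increasing subsequence ending at i:
i:      1  2  3  4  5  6  7  8  9
h[i]:   2  1  8  7  3  4  9  6  5
S:      2  1 10  9  5  9 19 15 14
Maximum is 19 (e.g. 2 + 8 + 9).

19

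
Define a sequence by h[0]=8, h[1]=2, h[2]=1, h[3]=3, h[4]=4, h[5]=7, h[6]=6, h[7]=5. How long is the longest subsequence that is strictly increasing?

4

Track the smallest tail for each achievable length (strict):
8 → extends → [8]
2 → replaces 8 → [2]
1 → replaces 2 → [1]
3 → extends → [1, 3]
4 → extends → [1, 3, 4]
7 → extends → [1, 3, 4, 7]
6 → replaces 7 → [1, 3, 4, 6]
5 → replaces 6 → [1, 3, 4, 5]
Four tails, so the longest strictly increasing subsequence has length 4 (e.g. 2, 3, 4, 7).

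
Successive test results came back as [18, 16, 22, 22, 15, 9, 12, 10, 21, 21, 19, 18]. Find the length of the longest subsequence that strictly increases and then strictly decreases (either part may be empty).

5

inc[i] = longest strictly increasing subsequence ending at i; dec[i] = longest strictly decreasing subsequence starting at i:
i:      1  2  3  4  5  6  7  8  9 10 11 12
a[i]:  18 16 22 22 15  9 12 10 21 21 19 18
inc:    1  1  2  2  1  1  2  2  3  3  3  3
dec:    5  4  4  4  3  1  2  1  3  3  2  1
Best peak at i=1 (value 18): inc=1, dec=5, length 1+5−1 = 5.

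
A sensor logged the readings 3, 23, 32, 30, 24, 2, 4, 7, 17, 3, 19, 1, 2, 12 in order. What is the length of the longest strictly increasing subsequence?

5

Track the smallest tail for each achievable length (strict):
3 → extends → [3]
23 → extends → [3, 23]
32 → extends → [3, 23, 32]
30 → replaces 32 → [3, 23, 30]
24 → replaces 30 → [3, 23, 24]
2 → replaces 3 → [2, 23, 24]
4 → replaces 23 → [2, 4, 24]
7 → replaces 24 → [2, 4, 7]
17 → extends → [2, 4, 7, 17]
3 → replaces 4 → [2, 3, 7, 17]
19 → extends → [2, 3, 7, 17, 19]
1 → replaces 2 → [1, 3, 7, 17, 19]
2 → replaces 3 → [1, 2, 7, 17, 19]
12 → replaces 17 → [1, 2, 7, 12, 19]
Five tails, so the longest strictly increasing subsequence has length 5 (e.g. 3, 4, 7, 17, 19).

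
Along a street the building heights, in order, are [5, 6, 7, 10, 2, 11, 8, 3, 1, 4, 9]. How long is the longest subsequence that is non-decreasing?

5

Let dp[i] be the length of the longest such subsequence ending at index i:
i:      1  2  3  4  5  6  7  8  9 10 11
a[i]:   5  6  7 10  2 11  8  3  1  4  9
dp:     1  2  3  4  1  5  4  2  1  3  5
Maximum dp value is 5.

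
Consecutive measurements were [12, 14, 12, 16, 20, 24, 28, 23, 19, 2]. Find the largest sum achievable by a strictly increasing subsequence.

Let S[i] be the best sum of a strictly increasing subsequence ending at i:
i:       1   2   3   4   5   6   7   8   9  10
a[i]:   12  14  12  16  20  24  28  23  19   2
S:      12  26  12  42  62  86 114  85  61   2
Maximum is 114 (e.g. 12 + 14 + 16 + 20 + 24 + 28).

114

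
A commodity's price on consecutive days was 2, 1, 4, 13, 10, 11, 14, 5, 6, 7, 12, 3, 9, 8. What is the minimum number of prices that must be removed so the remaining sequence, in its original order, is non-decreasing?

8

Fewest deletions = n − (longest non-decreasing subsequence).
Patience tails:
2 → extends → [2]
1 → replaces 2 → [1]
4 → extends → [1, 4]
13 → extends → [1, 4, 13]
10 → replaces 13 → [1, 4, 10]
11 → extends → [1, 4, 10, 11]
14 → extends → [1, 4, 10, 11, 14]
5 → replaces 10 → [1, 4, 5, 11, 14]
6 → replaces 11 → [1, 4, 5, 6, 14]
7 → replaces 14 → [1, 4, 5, 6, 7]
12 → extends → [1, 4, 5, 6, 7, 12]
3 → replaces 4 → [1, 3, 5, 6, 7, 12]
9 → replaces 12 → [1, 3, 5, 6, 7, 9]
8 → replaces 9 → [1, 3, 5, 6, 7, 8]
Longest non-decreasing subsequence has length 6, so deletions = 14 − 6 = 8.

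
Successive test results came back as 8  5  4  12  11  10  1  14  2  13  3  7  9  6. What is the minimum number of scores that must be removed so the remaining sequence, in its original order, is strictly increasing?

Fewest deletions = n − (longest strictly increasing subsequence).
Patience tails:
8 → extends → [8]
5 → replaces 8 → [5]
4 → replaces 5 → [4]
12 → extends → [4, 12]
11 → replaces 12 → [4, 11]
10 → replaces 11 → [4, 10]
1 → replaces 4 → [1, 10]
14 → extends → [1, 10, 14]
2 → replaces 10 → [1, 2, 14]
13 → replaces 14 → [1, 2, 13]
3 → replaces 13 → [1, 2, 3]
7 → extends → [1, 2, 3, 7]
9 → extends → [1, 2, 3, 7, 9]
6 → replaces 7 → [1, 2, 3, 6, 9]
Longest strictly increasing subsequence has length 5, so deletions = 14 − 5 = 9.

9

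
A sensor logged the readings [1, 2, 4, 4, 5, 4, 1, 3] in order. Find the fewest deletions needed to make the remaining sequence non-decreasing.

Fewest deletions = n − (longest non-decreasing subsequence).
Patience tails:
1 → extends → [1]
2 → extends → [1, 2]
4 → extends → [1, 2, 4]
4 → extends → [1, 2, 4, 4]
5 → extends → [1, 2, 4, 4, 5]
4 → replaces 5 → [1, 2, 4, 4, 4]
1 → replaces 2 → [1, 1, 4, 4, 4]
3 → replaces 4 → [1, 1, 3, 4, 4]
Longest non-decreasing subsequence has length 5, so deletions = 8 − 5 = 3.

3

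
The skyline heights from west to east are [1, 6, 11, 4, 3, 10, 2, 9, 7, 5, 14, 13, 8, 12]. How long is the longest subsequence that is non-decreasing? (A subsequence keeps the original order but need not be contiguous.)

5

Track the smallest tail for each achievable length (allowing ties):
1 → extends → [1]
6 → extends → [1, 6]
11 → extends → [1, 6, 11]
4 → replaces 6 → [1, 4, 11]
3 → replaces 4 → [1, 3, 11]
10 → replaces 11 → [1, 3, 10]
2 → replaces 3 → [1, 2, 10]
9 → replaces 10 → [1, 2, 9]
7 → replaces 9 → [1, 2, 7]
5 → replaces 7 → [1, 2, 5]
14 → extends → [1, 2, 5, 14]
13 → replaces 14 → [1, 2, 5, 13]
8 → replaces 13 → [1, 2, 5, 8]
12 → extends → [1, 2, 5, 8, 12]
Five tails, so the longest non-decreasing subsequence has length 5 (e.g. 1, 6, 7, 8, 12).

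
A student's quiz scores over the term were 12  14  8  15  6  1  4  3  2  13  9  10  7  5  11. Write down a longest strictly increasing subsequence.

Patience tails give the LIS length; then backtrack through the dp parents:
12 → extends → [12]
14 → extends → [12, 14]
8 → replaces 12 → [8, 14]
15 → extends → [8, 14, 15]
6 → replaces 8 → [6, 14, 15]
1 → replaces 6 → [1, 14, 15]
4 → replaces 14 → [1, 4, 15]
3 → replaces 4 → [1, 3, 15]
2 → replaces 3 → [1, 2, 15]
13 → replaces 15 → [1, 2, 13]
9 → replaces 13 → [1, 2, 9]
10 → extends → [1, 2, 9, 10]
7 → replaces 9 → [1, 2, 7, 10]
5 → replaces 7 → [1, 2, 5, 10]
11 → extends → [1, 2, 5, 10, 11]
Length 5; one witness is 1, 4, 9, 10, 11.

1, 4, 9, 10, 11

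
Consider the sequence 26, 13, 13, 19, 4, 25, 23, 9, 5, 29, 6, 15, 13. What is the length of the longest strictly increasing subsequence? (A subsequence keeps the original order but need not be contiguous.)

4

Let dp[i] be the length of the longest such subsequence ending at index i:
i:      1  2  3  4  5  6  7  8  9 10 11 12 13
a[i]:  26 13 13 19  4 25 23  9  5 29  6 15 13
dp:     1  1  1  2  1  3  3  2  2  4  3  4  4
Maximum dp value is 4.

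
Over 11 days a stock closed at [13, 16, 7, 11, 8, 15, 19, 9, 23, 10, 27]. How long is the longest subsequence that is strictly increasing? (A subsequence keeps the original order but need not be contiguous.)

Track the smallest tail for each achievable length (strict):
13 → extends → [13]
16 → extends → [13, 16]
7 → replaces 13 → [7, 16]
11 → replaces 16 → [7, 11]
8 → replaces 11 → [7, 8]
15 → extends → [7, 8, 15]
19 → extends → [7, 8, 15, 19]
9 → replaces 15 → [7, 8, 9, 19]
23 → extends → [7, 8, 9, 19, 23]
10 → replaces 19 → [7, 8, 9, 10, 23]
27 → extends → [7, 8, 9, 10, 23, 27]
Six tails, so the longest strictly increasing subsequence has length 6 (e.g. 7, 11, 15, 19, 23, 27).

6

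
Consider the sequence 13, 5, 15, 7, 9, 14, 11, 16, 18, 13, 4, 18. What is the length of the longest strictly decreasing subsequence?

4

Let dp[i] be the longest strictly decreasing subsequence ending at i:
i:      1  2  3  4  5  6  7  8  9 10 11 12
a[i]:  13  5 15  7  9 14 11 16 18 13  4 18
dp:     1  2  1  2  2  2  3  1  1  3  4  1
Maximum is 4.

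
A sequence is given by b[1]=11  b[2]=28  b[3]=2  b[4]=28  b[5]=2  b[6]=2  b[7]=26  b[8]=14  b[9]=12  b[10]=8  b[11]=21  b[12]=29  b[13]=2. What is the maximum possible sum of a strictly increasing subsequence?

Let S[i] be the best sum of a strictly increasing subsequence ending at i:
i:      1  2  3  4  5  6  7  8  9 10 11 12 13
b[i]:  11 28  2 28  2  2 26 14 12  8 21 29  2
S:     11 39  2 39  2  2 37 25 23 10 46 75  2
Maximum is 75 (e.g. 11 + 14 + 21 + 29).

75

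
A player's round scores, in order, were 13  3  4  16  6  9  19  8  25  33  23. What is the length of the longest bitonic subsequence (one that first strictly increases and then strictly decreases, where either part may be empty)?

8

inc[i] = longest strictly increasing subsequence ending at i; dec[i] = longest strictly decreasing subsequence starting at i:
i:      1  2  3  4  5  6  7  8  9 10 11
a[i]:  13  3  4 16  6  9 19  8 25 33 23
inc:    1  1  2  3  3  4  5  4  6  7  6
dec:    3  1  1  3  1  2  2  1  2  2  1
Best peak at i=10 (value 33): inc=7, dec=2, length 7+2−1 = 8.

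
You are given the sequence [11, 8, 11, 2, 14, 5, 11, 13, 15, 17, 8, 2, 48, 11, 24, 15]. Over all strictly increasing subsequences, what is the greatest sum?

Let S[i] be the best sum of a strictly increasing subsequence ending at i:
i:       1   2   3   4   5   6   7   8   9  10  11  12  13  14  15  16
a[i]:   11   8  11   2  14   5  11  13  15  17   8   2  48  11  24  15
S:      11   8  19   2  33   7  19  32  48  65  15   2 113  26  89  48
Maximum is 113 (e.g. 8 + 11 + 14 + 15 + 17 + 48).

113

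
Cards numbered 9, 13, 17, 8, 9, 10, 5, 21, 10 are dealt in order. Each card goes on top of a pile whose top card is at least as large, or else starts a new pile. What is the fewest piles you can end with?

Place each on the leftmost legal pile:
9 → new pile 1 (tops now [9])
13 → new pile 2 (tops now [9, 13])
17 → new pile 3 (tops now [9, 13, 17])
8 → pile 1 (tops now [8, 13, 17])
9 → pile 2 (tops now [8, 9, 17])
10 → pile 3 (tops now [8, 9, 10])
5 → pile 1 (tops now [5, 9, 10])
21 → new pile 4 (tops now [5, 9, 10, 21])
10 → pile 3 (tops now [5, 9, 10, 21])
Four piles.

4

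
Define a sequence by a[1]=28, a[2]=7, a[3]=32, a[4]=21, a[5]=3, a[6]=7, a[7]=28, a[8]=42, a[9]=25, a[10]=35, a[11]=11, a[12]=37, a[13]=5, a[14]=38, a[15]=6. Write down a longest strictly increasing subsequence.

7, 21, 28, 35, 37, 38

Patience tails give the LIS length; then backtrack through the dp parents:
28 → extends → [28]
7 → replaces 28 → [7]
32 → extends → [7, 32]
21 → replaces 32 → [7, 21]
3 → replaces 7 → [3, 21]
7 → replaces 21 → [3, 7]
28 → extends → [3, 7, 28]
42 → extends → [3, 7, 28, 42]
25 → replaces 28 → [3, 7, 25, 42]
35 → replaces 42 → [3, 7, 25, 35]
11 → replaces 25 → [3, 7, 11, 35]
37 → extends → [3, 7, 11, 35, 37]
5 → replaces 7 → [3, 5, 11, 35, 37]
38 → extends → [3, 5, 11, 35, 37, 38]
6 → replaces 11 → [3, 5, 6, 35, 37, 38]
Length 6; one witness is 7, 21, 28, 35, 37, 38.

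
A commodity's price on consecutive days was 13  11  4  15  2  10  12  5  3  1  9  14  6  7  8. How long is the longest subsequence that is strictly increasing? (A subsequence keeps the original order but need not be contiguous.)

5

Track the smallest tail for each achievable length (strict):
13 → extends → [13]
11 → replaces 13 → [11]
4 → replaces 11 → [4]
15 → extends → [4, 15]
2 → replaces 4 → [2, 15]
10 → replaces 15 → [2, 10]
12 → extends → [2, 10, 12]
5 → replaces 10 → [2, 5, 12]
3 → replaces 5 → [2, 3, 12]
1 → replaces 2 → [1, 3, 12]
9 → replaces 12 → [1, 3, 9]
14 → extends → [1, 3, 9, 14]
6 → replaces 9 → [1, 3, 6, 14]
7 → replaces 14 → [1, 3, 6, 7]
8 → extends → [1, 3, 6, 7, 8]
Five tails, so the longest strictly increasing subsequence has length 5 (e.g. 4, 5, 6, 7, 8).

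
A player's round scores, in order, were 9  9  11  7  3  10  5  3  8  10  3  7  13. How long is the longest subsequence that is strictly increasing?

Let dp[i] be the length of the longest such subsequence ending at index i:
i:      1  2  3  4  5  6  7  8  9 10 11 12 13
a[i]:   9  9 11  7  3 10  5  3  8 10  3  7 13
dp:     1  1  2  1  1  2  2  1  3  4  1  3  5
Maximum dp value is 5.

5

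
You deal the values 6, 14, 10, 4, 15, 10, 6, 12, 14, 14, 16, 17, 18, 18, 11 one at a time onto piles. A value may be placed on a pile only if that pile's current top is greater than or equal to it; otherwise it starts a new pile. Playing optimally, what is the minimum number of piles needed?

Place each on the leftmost legal pile:
6 → new pile 1 (tops now [6])
14 → new pile 2 (tops now [6, 14])
10 → pile 2 (tops now [6, 10])
4 → pile 1 (tops now [4, 10])
15 → new pile 3 (tops now [4, 10, 15])
10 → pile 2 (tops now [4, 10, 15])
6 → pile 2 (tops now [4, 6, 15])
12 → pile 3 (tops now [4, 6, 12])
14 → new pile 4 (tops now [4, 6, 12, 14])
14 → pile 4 (tops now [4, 6, 12, 14])
16 → new pile 5 (tops now [4, 6, 12, 14, 16])
17 → new pile 6 (tops now [4, 6, 12, 14, 16, 17])
18 → new pile 7 (tops now [4, 6, 12, 14, 16, 17, 18])
18 → pile 7 (tops now [4, 6, 12, 14, 16, 17, 18])
11 → pile 3 (tops now [4, 6, 11, 14, 16, 17, 18])
Seven piles.

7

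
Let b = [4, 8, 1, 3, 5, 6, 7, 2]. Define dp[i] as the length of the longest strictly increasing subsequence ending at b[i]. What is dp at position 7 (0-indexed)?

2

dp[i] = 1 + max{dp[j] : j<i, b[j]<b[i]} (or 1 if no such j):
i:     0 1 2 3 4 5 6 7
b[i]:  4 8 1 3 5 6 7 2
dp:    1 2 1 2 3 4 5 2
At index 7 the value is 2.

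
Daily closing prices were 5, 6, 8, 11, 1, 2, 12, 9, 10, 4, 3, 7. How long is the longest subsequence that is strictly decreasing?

4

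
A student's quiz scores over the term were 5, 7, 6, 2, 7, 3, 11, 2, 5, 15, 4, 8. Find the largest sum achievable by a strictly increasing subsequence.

Let S[i] be the best sum of a strictly increasing subsequence ending at i:
i:      1  2  3  4  5  6  7  8  9 10 11 12
a[i]:   5  7  6  2  7  3 11  2  5 15  4  8
S:      5 12 11  2 18  5 29  2 10 44  9 26
Maximum is 44 (e.g. 5 + 6 + 7 + 11 + 15).

44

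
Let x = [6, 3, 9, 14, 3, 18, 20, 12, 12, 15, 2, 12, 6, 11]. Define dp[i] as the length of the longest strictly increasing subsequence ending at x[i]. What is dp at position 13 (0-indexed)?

3

dp[i] = 1 + max{dp[j] : j<i, x[j]<x[i]} (or 1 if no such j):
i:      0  1  2  3  4  5  6  7  8  9 10 11 12 13
x[i]:   6  3  9 14  3 18 20 12 12 15  2 12  6 11
dp:     1  1  2  3  1  4  5  3  3  4  1  3  2  3
At index 13 the value is 3.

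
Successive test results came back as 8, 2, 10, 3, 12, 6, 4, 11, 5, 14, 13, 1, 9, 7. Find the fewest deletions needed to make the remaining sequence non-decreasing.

9

Fewest deletions = n − (longest non-decreasing subsequence).
Patience tails:
8 → extends → [8]
2 → replaces 8 → [2]
10 → extends → [2, 10]
3 → replaces 10 → [2, 3]
12 → extends → [2, 3, 12]
6 → replaces 12 → [2, 3, 6]
4 → replaces 6 → [2, 3, 4]
11 → extends → [2, 3, 4, 11]
5 → replaces 11 → [2, 3, 4, 5]
14 → extends → [2, 3, 4, 5, 14]
13 → replaces 14 → [2, 3, 4, 5, 13]
1 → replaces 2 → [1, 3, 4, 5, 13]
9 → replaces 13 → [1, 3, 4, 5, 9]
7 → replaces 9 → [1, 3, 4, 5, 7]
Longest non-decreasing subsequence has length 5, so deletions = 14 − 5 = 9.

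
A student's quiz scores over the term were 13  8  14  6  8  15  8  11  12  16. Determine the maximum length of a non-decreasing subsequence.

6

Let dp[i] be the length of the longest such subsequence ending at index i:
i:      1  2  3  4  5  6  7  8  9 10
a[i]:  13  8 14  6  8 15  8 11 12 16
dp:     1  1  2  1  2  3  3  4  5  6
Maximum dp value is 6.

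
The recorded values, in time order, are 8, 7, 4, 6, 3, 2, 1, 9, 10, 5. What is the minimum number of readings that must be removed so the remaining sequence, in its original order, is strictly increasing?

6

Fewest deletions = n − (longest strictly increasing subsequence).
Patience tails:
8 → extends → [8]
7 → replaces 8 → [7]
4 → replaces 7 → [4]
6 → extends → [4, 6]
3 → replaces 4 → [3, 6]
2 → replaces 3 → [2, 6]
1 → replaces 2 → [1, 6]
9 → extends → [1, 6, 9]
10 → extends → [1, 6, 9, 10]
5 → replaces 6 → [1, 5, 9, 10]
Longest strictly increasing subsequence has length 4, so deletions = 10 − 4 = 6.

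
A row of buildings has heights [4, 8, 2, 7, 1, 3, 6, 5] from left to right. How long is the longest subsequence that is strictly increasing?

3

Let dp[i] be the length of the longest such subsequence ending at index i:
i:     1 2 3 4 5 6 7 8
a[i]:  4 8 2 7 1 3 6 5
dp:    1 2 1 2 1 2 3 3
Maximum dp value is 3.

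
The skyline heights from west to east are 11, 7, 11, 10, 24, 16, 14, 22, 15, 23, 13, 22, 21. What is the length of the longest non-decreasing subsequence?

5

Track the smallest tail for each achievable length (allowing ties):
11 → extends → [11]
7 → replaces 11 → [7]
11 → extends → [7, 11]
10 → replaces 11 → [7, 10]
24 → extends → [7, 10, 24]
16 → replaces 24 → [7, 10, 16]
14 → replaces 16 → [7, 10, 14]
22 → extends → [7, 10, 14, 22]
15 → replaces 22 → [7, 10, 14, 15]
23 → extends → [7, 10, 14, 15, 23]
13 → replaces 14 → [7, 10, 13, 15, 23]
22 → replaces 23 → [7, 10, 13, 15, 22]
21 → replaces 22 → [7, 10, 13, 15, 21]
Five tails, so the longest non-decreasing subsequence has length 5 (e.g. 11, 11, 16, 22, 23).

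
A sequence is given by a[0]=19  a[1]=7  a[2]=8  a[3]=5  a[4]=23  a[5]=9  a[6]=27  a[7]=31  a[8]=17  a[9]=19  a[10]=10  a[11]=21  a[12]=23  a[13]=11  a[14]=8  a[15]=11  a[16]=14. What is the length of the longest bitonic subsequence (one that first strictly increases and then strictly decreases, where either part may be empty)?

9

inc[i] = longest strictly increasing subsequence ending at i; dec[i] = longest strictly decreasing subsequence starting at i:
i:      0  1  2  3  4  5  6  7  8  9 10 11 12 13 14 15 16
a[i]:  19  7  8  5 23  9 27 31 17 19 10 21 23 11  8 11 14
inc:    1  1  2  1  3  3  4  5  4  5  4  6  7  5  2  5  6
dec:    4  2  2  1  4  2  4  4  3  3  2  3  3  2  1  1  1
Best peak at i=12 (value 23): inc=7, dec=3, length 7+3−1 = 9.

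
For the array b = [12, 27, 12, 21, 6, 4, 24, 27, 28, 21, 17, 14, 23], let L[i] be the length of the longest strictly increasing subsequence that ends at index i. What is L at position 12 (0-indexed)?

dp[i] = 1 + max{dp[j] : j<i, b[j]<b[i]} (or 1 if no such j):
i:      0  1  2  3  4  5  6  7  8  9 10 11 12
b[i]:  12 27 12 21  6  4 24 27 28 21 17 14 23
dp:     1  2  1  2  1  1  3  4  5  2  2  2  3
At index 12 the value is 3.

3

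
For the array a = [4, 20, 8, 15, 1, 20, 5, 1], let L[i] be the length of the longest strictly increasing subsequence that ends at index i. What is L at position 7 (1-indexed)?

2

dp[i] = 1 + max{dp[j] : j<i, a[j]<a[i]} (or 1 if no such j):
i:      1  2  3  4  5  6  7  8
a[i]:   4 20  8 15  1 20  5  1
dp:     1  2  2  3  1  4  2  1
At index 7 the value is 2.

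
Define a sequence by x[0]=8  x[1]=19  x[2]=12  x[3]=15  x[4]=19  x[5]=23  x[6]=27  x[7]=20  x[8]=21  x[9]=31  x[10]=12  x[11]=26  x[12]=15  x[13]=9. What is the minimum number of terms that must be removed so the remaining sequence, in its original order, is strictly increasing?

7

Fewest deletions = n − (longest strictly increasing subsequence).
Patience tails:
8 → extends → [8]
19 → extends → [8, 19]
12 → replaces 19 → [8, 12]
15 → extends → [8, 12, 15]
19 → extends → [8, 12, 15, 19]
23 → extends → [8, 12, 15, 19, 23]
27 → extends → [8, 12, 15, 19, 23, 27]
20 → replaces 23 → [8, 12, 15, 19, 20, 27]
21 → replaces 27 → [8, 12, 15, 19, 20, 21]
31 → extends → [8, 12, 15, 19, 20, 21, 31]
12 → already a tail → [8, 12, 15, 19, 20, 21, 31]
26 → replaces 31 → [8, 12, 15, 19, 20, 21, 26]
15 → already a tail → [8, 12, 15, 19, 20, 21, 26]
9 → replaces 12 → [8, 9, 15, 19, 20, 21, 26]
Longest strictly increasing subsequence has length 7, so deletions = 14 − 7 = 7.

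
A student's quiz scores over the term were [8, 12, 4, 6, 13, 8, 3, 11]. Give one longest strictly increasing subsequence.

Patience tails give the LIS length; then backtrack through the dp parents:
8 → extends → [8]
12 → extends → [8, 12]
4 → replaces 8 → [4, 12]
6 → replaces 12 → [4, 6]
13 → extends → [4, 6, 13]
8 → replaces 13 → [4, 6, 8]
3 → replaces 4 → [3, 6, 8]
11 → extends → [3, 6, 8, 11]
Length 4; one witness is 4, 6, 8, 11.

4, 6, 8, 11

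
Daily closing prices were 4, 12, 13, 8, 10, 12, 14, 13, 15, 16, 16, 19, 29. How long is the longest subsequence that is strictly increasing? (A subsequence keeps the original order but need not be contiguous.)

9

Let dp[i] be the length of the longest such subsequence ending at index i:
i:      1  2  3  4  5  6  7  8  9 10 11 12 13
a[i]:   4 12 13  8 10 12 14 13 15 16 16 19 29
dp:     1  2  3  2  3  4  5  5  6  7  7  8  9
Maximum dp value is 9.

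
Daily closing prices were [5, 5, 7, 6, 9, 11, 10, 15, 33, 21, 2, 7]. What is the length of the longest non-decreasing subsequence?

7

Track the smallest tail for each achievable length (allowing ties):
5 → extends → [5]
5 → extends → [5, 5]
7 → extends → [5, 5, 7]
6 → replaces 7 → [5, 5, 6]
9 → extends → [5, 5, 6, 9]
11 → extends → [5, 5, 6, 9, 11]
10 → replaces 11 → [5, 5, 6, 9, 10]
15 → extends → [5, 5, 6, 9, 10, 15]
33 → extends → [5, 5, 6, 9, 10, 15, 33]
21 → replaces 33 → [5, 5, 6, 9, 10, 15, 21]
2 → replaces 5 → [2, 5, 6, 9, 10, 15, 21]
7 → replaces 9 → [2, 5, 6, 7, 10, 15, 21]
Seven tails, so the longest non-decreasing subsequence has length 7 (e.g. 5, 5, 7, 9, 11, 15, 33).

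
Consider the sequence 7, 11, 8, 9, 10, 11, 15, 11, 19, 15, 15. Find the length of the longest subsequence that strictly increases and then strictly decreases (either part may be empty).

inc[i] = longest strictly increasing subsequence ending at i; dec[i] = longest strictly decreasing subsequence starting at i:
i:      1  2  3  4  5  6  7  8  9 10 11
a[i]:   7 11  8  9 10 11 15 11 19 15 15
inc:    1  2  2  3  4  5  6  5  7  6  6
dec:    1  2  1  1  1  1  2  1  2  1  1
Best peak at i=9 (value 19): inc=7, dec=2, length 7+2−1 = 8.

8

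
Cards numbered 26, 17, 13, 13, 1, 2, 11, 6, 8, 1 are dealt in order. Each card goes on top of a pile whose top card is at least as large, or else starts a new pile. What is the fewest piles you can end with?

4

The minimum number of non-increasing subsequences covering a sequence equals the length of its longest strictly increasing subsequence.
LIS length is 4 (e.g. 1, 2, 6, 8), so 4 piles are needed.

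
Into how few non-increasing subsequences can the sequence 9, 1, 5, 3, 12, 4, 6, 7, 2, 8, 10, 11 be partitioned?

8

Place each on the leftmost legal pile:
9 → new pile 1 (tops now [9])
1 → pile 1 (tops now [1])
5 → new pile 2 (tops now [1, 5])
3 → pile 2 (tops now [1, 3])
12 → new pile 3 (tops now [1, 3, 12])
4 → pile 3 (tops now [1, 3, 4])
6 → new pile 4 (tops now [1, 3, 4, 6])
7 → new pile 5 (tops now [1, 3, 4, 6, 7])
2 → pile 2 (tops now [1, 2, 4, 6, 7])
8 → new pile 6 (tops now [1, 2, 4, 6, 7, 8])
10 → new pile 7 (tops now [1, 2, 4, 6, 7, 8, 10])
11 → new pile 8 (tops now [1, 2, 4, 6, 7, 8, 10, 11])
Eight piles.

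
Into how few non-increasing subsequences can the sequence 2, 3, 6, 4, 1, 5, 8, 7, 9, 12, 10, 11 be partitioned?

8

The minimum number of non-increasing subsequences covering a sequence equals the length of its longest strictly increasing subsequence.
LIS length is 8 (e.g. 2, 3, 4, 5, 8, 9, 10, 11), so 8 piles are needed.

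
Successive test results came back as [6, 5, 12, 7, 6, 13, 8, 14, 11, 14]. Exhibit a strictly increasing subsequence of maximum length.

Patience tails give the LIS length; then backtrack through the dp parents:
6 → extends → [6]
5 → replaces 6 → [5]
12 → extends → [5, 12]
7 → replaces 12 → [5, 7]
6 → replaces 7 → [5, 6]
13 → extends → [5, 6, 13]
8 → replaces 13 → [5, 6, 8]
14 → extends → [5, 6, 8, 14]
11 → replaces 14 → [5, 6, 8, 11]
14 → extends → [5, 6, 8, 11, 14]
Length 5; one witness is 6, 7, 8, 11, 14.

6, 7, 8, 11, 14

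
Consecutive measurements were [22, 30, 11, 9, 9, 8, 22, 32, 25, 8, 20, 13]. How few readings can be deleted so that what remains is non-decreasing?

8

Fewest deletions = n − (longest non-decreasing subsequence).
Patience tails:
22 → extends → [22]
30 → extends → [22, 30]
11 → replaces 22 → [11, 30]
9 → replaces 11 → [9, 30]
9 → replaces 30 → [9, 9]
8 → replaces 9 → [8, 9]
22 → extends → [8, 9, 22]
32 → extends → [8, 9, 22, 32]
25 → replaces 32 → [8, 9, 22, 25]
8 → replaces 9 → [8, 8, 22, 25]
20 → replaces 22 → [8, 8, 20, 25]
13 → replaces 20 → [8, 8, 13, 25]
Longest non-decreasing subsequence has length 4, so deletions = 12 − 4 = 8.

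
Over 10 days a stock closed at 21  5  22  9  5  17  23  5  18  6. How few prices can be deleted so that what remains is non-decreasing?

6

Fewest deletions = n − (longest non-decreasing subsequence).
Patience tails:
21 → extends → [21]
5 → replaces 21 → [5]
22 → extends → [5, 22]
9 → replaces 22 → [5, 9]
5 → replaces 9 → [5, 5]
17 → extends → [5, 5, 17]
23 → extends → [5, 5, 17, 23]
5 → replaces 17 → [5, 5, 5, 23]
18 → replaces 23 → [5, 5, 5, 18]
6 → replaces 18 → [5, 5, 5, 6]
Longest non-decreasing subsequence has length 4, so deletions = 10 − 4 = 6.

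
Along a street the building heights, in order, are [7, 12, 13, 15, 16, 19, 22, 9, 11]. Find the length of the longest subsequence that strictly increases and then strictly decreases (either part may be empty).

inc[i] = longest strictly increasing subsequence ending at i; dec[i] = longest strictly decreasing subsequence starting at i:
i:      1  2  3  4  5  6  7  8  9
a[i]:   7 12 13 15 16 19 22  9 11
inc:    1  2  3  4  5  6  7  2  3
dec:    1  2  2  2  2  2  2  1  1
Best peak at i=7 (value 22): inc=7, dec=2, length 7+2−1 = 8.

8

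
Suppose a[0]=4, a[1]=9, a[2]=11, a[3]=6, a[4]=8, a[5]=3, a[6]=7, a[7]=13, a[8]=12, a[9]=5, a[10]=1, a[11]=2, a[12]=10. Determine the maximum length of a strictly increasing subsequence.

4

Let dp[i] be the length of the longest such subsequence ending at index i:
i:      0  1  2  3  4  5  6  7  8  9 10 11 12
a[i]:   4  9 11  6  8  3  7 13 12  5  1  2 10
dp:     1  2  3  2  3  1  3  4  4  2  1  2  4
Maximum dp value is 4.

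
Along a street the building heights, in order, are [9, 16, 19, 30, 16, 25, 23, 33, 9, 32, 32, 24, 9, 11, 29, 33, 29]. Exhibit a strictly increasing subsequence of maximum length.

Patience tails give the LIS length; then backtrack through the dp parents:
9 → extends → [9]
16 → extends → [9, 16]
19 → extends → [9, 16, 19]
30 → extends → [9, 16, 19, 30]
16 → already a tail → [9, 16, 19, 30]
25 → replaces 30 → [9, 16, 19, 25]
23 → replaces 25 → [9, 16, 19, 23]
33 → extends → [9, 16, 19, 23, 33]
9 → already a tail → [9, 16, 19, 23, 33]
32 → replaces 33 → [9, 16, 19, 23, 32]
32 → already a tail → [9, 16, 19, 23, 32]
24 → replaces 32 → [9, 16, 19, 23, 24]
9 → already a tail → [9, 16, 19, 23, 24]
11 → replaces 16 → [9, 11, 19, 23, 24]
29 → extends → [9, 11, 19, 23, 24, 29]
33 → extends → [9, 11, 19, 23, 24, 29, 33]
29 → already a tail → [9, 11, 19, 23, 24, 29, 33]
Length 7; one witness is 9, 16, 19, 23, 24, 29, 33.

9, 16, 19, 23, 24, 29, 33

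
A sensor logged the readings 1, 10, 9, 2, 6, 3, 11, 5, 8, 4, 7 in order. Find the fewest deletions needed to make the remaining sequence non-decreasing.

Fewest deletions = n − (longest non-decreasing subsequence).
Patience tails:
1 → extends → [1]
10 → extends → [1, 10]
9 → replaces 10 → [1, 9]
2 → replaces 9 → [1, 2]
6 → extends → [1, 2, 6]
3 → replaces 6 → [1, 2, 3]
11 → extends → [1, 2, 3, 11]
5 → replaces 11 → [1, 2, 3, 5]
8 → extends → [1, 2, 3, 5, 8]
4 → replaces 5 → [1, 2, 3, 4, 8]
7 → replaces 8 → [1, 2, 3, 4, 7]
Longest non-decreasing subsequence has length 5, so deletions = 11 − 5 = 6.

6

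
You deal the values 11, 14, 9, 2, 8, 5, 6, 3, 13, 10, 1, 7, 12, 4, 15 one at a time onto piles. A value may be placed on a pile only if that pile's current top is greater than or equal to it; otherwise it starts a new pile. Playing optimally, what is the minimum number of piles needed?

6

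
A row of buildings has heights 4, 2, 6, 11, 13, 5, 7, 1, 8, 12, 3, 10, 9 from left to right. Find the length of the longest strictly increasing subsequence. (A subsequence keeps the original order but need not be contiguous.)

Track the smallest tail for each achievable length (strict):
4 → extends → [4]
2 → replaces 4 → [2]
6 → extends → [2, 6]
11 → extends → [2, 6, 11]
13 → extends → [2, 6, 11, 13]
5 → replaces 6 → [2, 5, 11, 13]
7 → replaces 11 → [2, 5, 7, 13]
1 → replaces 2 → [1, 5, 7, 13]
8 → replaces 13 → [1, 5, 7, 8]
12 → extends → [1, 5, 7, 8, 12]
3 → replaces 5 → [1, 3, 7, 8, 12]
10 → replaces 12 → [1, 3, 7, 8, 10]
9 → replaces 10 → [1, 3, 7, 8, 9]
Five tails, so the longest strictly increasing subsequence has length 5 (e.g. 4, 6, 7, 8, 12).

5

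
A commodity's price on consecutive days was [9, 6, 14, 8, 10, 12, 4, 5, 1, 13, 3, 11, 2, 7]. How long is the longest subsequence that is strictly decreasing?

5

Let dp[i] be the longest strictly decreasing subsequence ending at i:
i:      1  2  3  4  5  6  7  8  9 10 11 12 13 14
a[i]:   9  6 14  8 10 12  4  5  1 13  3 11  2  7
dp:     1  2  1  2  2  2  3  3  4  2  4  3  5  4
Maximum is 5.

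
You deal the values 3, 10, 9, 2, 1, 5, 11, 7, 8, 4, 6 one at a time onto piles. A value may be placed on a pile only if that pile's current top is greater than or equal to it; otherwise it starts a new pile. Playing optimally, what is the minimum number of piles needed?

Place each on the leftmost legal pile:
3 → new pile 1 (tops now [3])
10 → new pile 2 (tops now [3, 10])
9 → pile 2 (tops now [3, 9])
2 → pile 1 (tops now [2, 9])
1 → pile 1 (tops now [1, 9])
5 → pile 2 (tops now [1, 5])
11 → new pile 3 (tops now [1, 5, 11])
7 → pile 3 (tops now [1, 5, 7])
8 → new pile 4 (tops now [1, 5, 7, 8])
4 → pile 2 (tops now [1, 4, 7, 8])
6 → pile 3 (tops now [1, 4, 6, 8])
Four piles.

4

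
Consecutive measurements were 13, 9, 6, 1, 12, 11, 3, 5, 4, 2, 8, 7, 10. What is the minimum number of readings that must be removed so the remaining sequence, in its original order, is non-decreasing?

Fewest deletions = n − (longest non-decreasing subsequence).
i:      1  2  3  4  5  6  7  8  9 10 11 12 13
a[i]:  13  9  6  1 12 11  3  5  4  2  8  7 10
dp:     1  1  1  1  2  2  2  3  3  2  4  4  5
max dp = 5, so deletions = 13 − 5 = 8.

8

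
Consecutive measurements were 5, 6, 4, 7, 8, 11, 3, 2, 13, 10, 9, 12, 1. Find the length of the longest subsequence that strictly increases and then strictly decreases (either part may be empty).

9

inc[i] = longest strictly increasing subsequence ending at i; dec[i] = longest strictly decreasing subsequence starting at i:
i:      1  2  3  4  5  6  7  8  9 10 11 12 13
a[i]:   5  6  4  7  8 11  3  2 13 10  9 12  1
inc:    1  2  1  3  4  5  1  1  6  5  5  6  1
dec:    5  5  4  4  4  4  3  2  4  3  2  2  1
Best peak at i=9 (value 13): inc=6, dec=4, length 6+4−1 = 9.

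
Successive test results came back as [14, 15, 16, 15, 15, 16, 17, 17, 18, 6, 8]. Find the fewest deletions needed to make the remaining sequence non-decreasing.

Fewest deletions = n − (longest non-decreasing subsequence).
i:      1  2  3  4  5  6  7  8  9 10 11
a[i]:  14 15 16 15 15 16 17 17 18  6  8
dp:     1  2  3  3  4  5  6  7  8  1  2
max dp = 8, so deletions = 11 − 8 = 3.

3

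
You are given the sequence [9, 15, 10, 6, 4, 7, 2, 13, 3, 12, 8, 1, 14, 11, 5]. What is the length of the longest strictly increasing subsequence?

4

Track the smallest tail for each achievable length (strict):
9 → extends → [9]
15 → extends → [9, 15]
10 → replaces 15 → [9, 10]
6 → replaces 9 → [6, 10]
4 → replaces 6 → [4, 10]
7 → replaces 10 → [4, 7]
2 → replaces 4 → [2, 7]
13 → extends → [2, 7, 13]
3 → replaces 7 → [2, 3, 13]
12 → replaces 13 → [2, 3, 12]
8 → replaces 12 → [2, 3, 8]
1 → replaces 2 → [1, 3, 8]
14 → extends → [1, 3, 8, 14]
11 → replaces 14 → [1, 3, 8, 11]
5 → replaces 8 → [1, 3, 5, 11]
Four tails, so the longest strictly increasing subsequence has length 4 (e.g. 9, 10, 13, 14).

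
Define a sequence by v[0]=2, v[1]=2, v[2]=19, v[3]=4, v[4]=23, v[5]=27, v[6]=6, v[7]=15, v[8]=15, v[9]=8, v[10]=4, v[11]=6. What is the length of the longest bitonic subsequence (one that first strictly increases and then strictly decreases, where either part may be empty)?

inc[i] = longest strictly increasing subsequence ending at i; dec[i] = longest strictly decreasing subsequence starting at i:
i:      0  1  2  3  4  5  6  7  8  9 10 11
v[i]:   2  2 19  4 23 27  6 15 15  8  4  6
inc:    1  1  2  2  3  4  3  4  4  4  2  3
dec:    1  1  4  1  4  4  2  3  3  2  1  1
Best peak at i=5 (value 27): inc=4, dec=4, length 4+4−1 = 7.

7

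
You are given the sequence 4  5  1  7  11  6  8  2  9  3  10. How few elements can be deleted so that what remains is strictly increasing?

5

Fewest deletions = n − (longest strictly increasing subsequence).
Patience tails:
4 → extends → [4]
5 → extends → [4, 5]
1 → replaces 4 → [1, 5]
7 → extends → [1, 5, 7]
11 → extends → [1, 5, 7, 11]
6 → replaces 7 → [1, 5, 6, 11]
8 → replaces 11 → [1, 5, 6, 8]
2 → replaces 5 → [1, 2, 6, 8]
9 → extends → [1, 2, 6, 8, 9]
3 → replaces 6 → [1, 2, 3, 8, 9]
10 → extends → [1, 2, 3, 8, 9, 10]
Longest strictly increasing subsequence has length 6, so deletions = 11 − 6 = 5.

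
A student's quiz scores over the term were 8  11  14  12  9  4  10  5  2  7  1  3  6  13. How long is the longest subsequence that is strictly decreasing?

6

Negate each value so 'decreasing' becomes 'increasing', then run patience tails on the negated sequence:
-8 → extends → [-8]
-11 → replaces -8 → [-11]
-14 → replaces -11 → [-14]
-12 → extends → [-14, -12]
-9 → extends → [-14, -12, -9]
-4 → extends → [-14, -12, -9, -4]
-10 → replaces -9 → [-14, -12, -10, -4]
-5 → replaces -4 → [-14, -12, -10, -5]
-2 → extends → [-14, -12, -10, -5, -2]
-7 → replaces -5 → [-14, -12, -10, -7, -2]
-1 → extends → [-14, -12, -10, -7, -2, -1]
-3 → replaces -2 → [-14, -12, -10, -7, -3, -1]
-6 → replaces -3 → [-14, -12, -10, -7, -6, -1]
-13 → replaces -12 → [-14, -13, -10, -7, -6, -1]
Six tails, so the longest strictly decreasing subsequence of the original has length 6.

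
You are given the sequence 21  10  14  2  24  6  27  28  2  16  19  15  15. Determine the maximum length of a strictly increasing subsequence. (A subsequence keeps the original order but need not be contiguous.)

Let dp[i] be the length of the longest such subsequence ending at index i:
i:      1  2  3  4  5  6  7  8  9 10 11 12 13
a[i]:  21 10 14  2 24  6 27 28  2 16 19 15 15
dp:     1  1  2  1  3  2  4  5  1  3  4  3  3
Maximum dp value is 5.

5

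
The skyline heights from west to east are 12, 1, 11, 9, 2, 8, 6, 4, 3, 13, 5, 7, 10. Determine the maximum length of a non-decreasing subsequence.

6

Let dp[i] be the length of the longest such subsequence ending at index i:
i:      1  2  3  4  5  6  7  8  9 10 11 12 13
a[i]:  12  1 11  9  2  8  6  4  3 13  5  7 10
dp:     1  1  2  2  2  3  3  3  3  4  4  5  6
Maximum dp value is 6.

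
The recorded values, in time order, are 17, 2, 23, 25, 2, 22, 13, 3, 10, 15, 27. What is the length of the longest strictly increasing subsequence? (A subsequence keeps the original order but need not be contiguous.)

5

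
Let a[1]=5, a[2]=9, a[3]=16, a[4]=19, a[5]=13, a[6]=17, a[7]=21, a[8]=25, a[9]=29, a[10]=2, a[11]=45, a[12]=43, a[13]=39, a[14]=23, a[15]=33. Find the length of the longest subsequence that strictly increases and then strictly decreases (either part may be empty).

11

inc[i] = longest strictly increasing subsequence ending at i; dec[i] = longest strictly decreasing subsequence starting at i:
i:      1  2  3  4  5  6  7  8  9 10 11 12 13 14 15
a[i]:   5  9 16 19 13 17 21 25 29  2 45 43 39 23 33
inc:    1  2  3  4  3  4  5  6  7  1  8  8  8  6  8
dec:    2  2  3  3  2  2  2  2  2  1  4  3  2  1  1
Best peak at i=11 (value 45): inc=8, dec=4, length 8+4−1 = 11.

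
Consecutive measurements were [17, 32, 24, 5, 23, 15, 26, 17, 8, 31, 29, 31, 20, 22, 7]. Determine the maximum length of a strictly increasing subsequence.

Let dp[i] be the length of the longest such subsequence ending at index i:
i:      1  2  3  4  5  6  7  8  9 10 11 12 13 14 15
a[i]:  17 32 24  5 23 15 26 17  8 31 29 31 20 22  7
dp:     1  2  2  1  2  2  3  3  2  4  4  5  4  5  2
Maximum dp value is 5.

5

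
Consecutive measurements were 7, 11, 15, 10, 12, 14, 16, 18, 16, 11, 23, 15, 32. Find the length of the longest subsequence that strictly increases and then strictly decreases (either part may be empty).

inc[i] = longest strictly increasing subsequence ending at i; dec[i] = longest strictly decreasing subsequence starting at i:
i:      1  2  3  4  5  6  7  8  9 10 11 12 13
a[i]:   7 11 15 10 12 14 16 18 16 11 23 15 32
inc:    1  2  3  2  3  4  5  6  5  3  7  5  8
dec:    1  2  3  1  2  2  2  3  2  1  2  1  1
Best peak at i=8 (value 18): inc=6, dec=3, length 6+3−1 = 8.

8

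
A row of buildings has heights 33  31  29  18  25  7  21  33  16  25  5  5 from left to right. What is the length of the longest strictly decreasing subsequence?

7

Negate each value so 'decreasing' becomes 'increasing', then run patience tails on the negated sequence:
-33 → extends → [-33]
-31 → extends → [-33, -31]
-29 → extends → [-33, -31, -29]
-18 → extends → [-33, -31, -29, -18]
-25 → replaces -18 → [-33, -31, -29, -25]
-7 → extends → [-33, -31, -29, -25, -7]
-21 → replaces -7 → [-33, -31, -29, -25, -21]
-33 → already a tail → [-33, -31, -29, -25, -21]
-16 → extends → [-33, -31, -29, -25, -21, -16]
-25 → already a tail → [-33, -31, -29, -25, -21, -16]
-5 → extends → [-33, -31, -29, -25, -21, -16, -5]
-5 → already a tail → [-33, -31, -29, -25, -21, -16, -5]
Seven tails, so the longest strictly decreasing subsequence of the original has length 7.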